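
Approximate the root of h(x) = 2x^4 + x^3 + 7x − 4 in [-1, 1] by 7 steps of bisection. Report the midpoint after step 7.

midpoint 0: h = -4 < 0 → [0, 1]
midpoint 0.5: h = -0.25 < 0 → [0.5, 1]
midpoint 0.75: h = 2.304688 > 0 → [0.5, 0.75]
midpoint 0.625: h = 0.9243 > 0 → [0.5, 0.625]
midpoint 0.5625: h = 0.3157 > 0 → [0.5, 0.5625]
midpoint 0.53125: h = 0.028 > 0 → [0.5, 0.53125]
midpoint 0.515625: h = -0.1122 < 0 → [0.515625, 0.53125]

0.515625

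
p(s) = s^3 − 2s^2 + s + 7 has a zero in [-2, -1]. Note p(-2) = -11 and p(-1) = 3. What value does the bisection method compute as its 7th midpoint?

-1.3046875

p(-1.5) = -2.375 < 0, so the root lies in [-1.5, -1]
p(-1.25) = 0.671875 > 0, so the root lies in [-1.5, -1.25]
p(-1.375) = -0.755859 < 0, so the root lies in [-1.375, -1.25]
p(-1.3125) = -0.0188 < 0, so the root lies in [-1.3125, -1.25]
p(-1.28125) = 0.3322 > 0, so the root lies in [-1.3125, -1.28125]
p(-1.296875) = 0.1582 > 0, so the root lies in [-1.3125, -1.296875]
p(-1.3046875) = 0.07 > 0, so the root lies in [-1.3125, -1.3046875]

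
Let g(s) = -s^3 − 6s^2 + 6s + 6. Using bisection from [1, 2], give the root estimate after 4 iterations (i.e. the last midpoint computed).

m = 1.5, g(m) = -1.875 (−); new bracket [1, 1.5]
m = 1.25, g(m) = 2.171875 (+); new bracket [1.25, 1.5]
m = 1.375, g(m) = 0.306641 (+); new bracket [1.375, 1.5]
m = 1.4375, g(m) = -0.7439 (−); new bracket [1.375, 1.4375]

1.4375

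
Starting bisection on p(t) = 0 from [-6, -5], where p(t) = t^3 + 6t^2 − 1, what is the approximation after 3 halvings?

midpoint -5.5: p = 14.125 > 0 → [-6, -5.5]
midpoint -5.75: p = 7.265625 > 0 → [-6, -5.75]
midpoint -5.875: p = 3.314453 > 0 → [-6, -5.875]

-5.875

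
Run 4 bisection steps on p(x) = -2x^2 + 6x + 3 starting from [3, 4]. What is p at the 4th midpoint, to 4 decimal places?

p(3.5) = -0.5 < 0, so the root lies in [3, 3.5]
p(3.25) = 1.375 > 0, so the root lies in [3.25, 3.5]
p(3.375) = 0.46875 > 0, so the root lies in [3.375, 3.5]
p(3.4375) = -0.0078 < 0, so the root lies in [3.375, 3.4375]

-0.0078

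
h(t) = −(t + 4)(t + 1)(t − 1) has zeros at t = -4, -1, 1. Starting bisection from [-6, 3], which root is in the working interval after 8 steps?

-4

t = -1.5 gives h = -3.125, negative; keep [-6, -1.5]
t = -3.75 gives h = -3.265625, negative; keep [-6, -3.75]
t = -4.875 gives h = 19.919922, positive; keep [-4.875, -3.75]
t = -4.3125 gives h = 5.4993, positive; keep [-4.3125, -3.75]
t = -4.03125 gives h = 0.4766, positive; keep [-4.03125, -3.75]
t = -3.890625 gives h = -1.5462, negative; keep [-4.03125, -3.890625]
t = -3.9609375 gives h = -0.5738, negative; keep [-4.03125, -3.9609375]
t = -3.99609375 gives h = -0.0585, negative; keep [-4.03125, -3.99609375]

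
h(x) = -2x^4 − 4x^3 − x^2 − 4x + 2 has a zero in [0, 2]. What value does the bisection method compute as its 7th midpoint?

h(1) = -9 < 0, so the root lies in [0, 1]
h(0.5) = -0.875 < 0, so the root lies in [0, 0.5]
h(0.25) = 0.867188 > 0, so the root lies in [0.25, 0.5]
h(0.375) = 0.1089 > 0, so the root lies in [0.375, 0.5]
h(0.4375) = -0.3496 < 0, so the root lies in [0.375, 0.4375]
h(0.40625) = -0.1127 < 0, so the root lies in [0.375, 0.40625]
h(0.390625) = -0.0001 < 0, so the root lies in [0.375, 0.390625]

0.390625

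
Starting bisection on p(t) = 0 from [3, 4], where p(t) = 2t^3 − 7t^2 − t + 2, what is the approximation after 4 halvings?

3.5625

p(3.5) = -1.5 < 0, so the root lies in [3.5, 4]
p(3.75) = 5.28125 > 0, so the root lies in [3.5, 3.75]
p(3.625) = 1.660156 > 0, so the root lies in [3.5, 3.625]
p(3.5625) = 0.0239 > 0, so the root lies in [3.5, 3.5625]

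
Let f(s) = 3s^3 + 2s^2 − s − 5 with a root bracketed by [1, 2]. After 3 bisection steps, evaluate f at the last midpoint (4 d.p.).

0.6777

f(1.5) = 8.125 > 0, so the root lies in [1, 1.5]
f(1.25) = 2.734375 > 0, so the root lies in [1, 1.25]
f(1.125) = 0.677734 > 0, so the root lies in [1, 1.125]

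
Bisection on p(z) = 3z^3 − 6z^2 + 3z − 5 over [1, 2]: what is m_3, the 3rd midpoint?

1.875

midpoint 1.5: p = -3.875 < 0 → [1.5, 2]
midpoint 1.75: p = -2.046875 < 0 → [1.75, 2]
midpoint 1.875: p = -0.693359 < 0 → [1.875, 2]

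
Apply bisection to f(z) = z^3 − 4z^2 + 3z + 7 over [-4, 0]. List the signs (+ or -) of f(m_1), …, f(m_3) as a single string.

--+

z = -2 gives f = -23, negative; keep [-2, 0]
z = -1 gives f = -1, negative; keep [-1, 0]
z = -0.5 gives f = 4.375, positive; keep [-1, -0.5]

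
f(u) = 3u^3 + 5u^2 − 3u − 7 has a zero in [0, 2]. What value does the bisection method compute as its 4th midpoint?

f(1) = -2 < 0, so the root lies in [1, 2]
f(1.5) = 9.875 > 0, so the root lies in [1, 1.5]
f(1.25) = 2.921875 > 0, so the root lies in [1, 1.25]
f(1.125) = 0.2246 > 0, so the root lies in [1, 1.125]

1.125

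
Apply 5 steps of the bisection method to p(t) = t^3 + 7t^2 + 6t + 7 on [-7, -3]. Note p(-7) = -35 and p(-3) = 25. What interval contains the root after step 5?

[-6.25, -6.125]

midpoint -5: p = 27 > 0 → [-7, -5]
midpoint -6: p = 7 > 0 → [-7, -6]
midpoint -6.5: p = -10.875 < 0 → [-6.5, -6]
midpoint -6.25: p = -1.2031 < 0 → [-6.25, -6]
midpoint -6.125: p = 3.0762 > 0 → [-6.25, -6.125]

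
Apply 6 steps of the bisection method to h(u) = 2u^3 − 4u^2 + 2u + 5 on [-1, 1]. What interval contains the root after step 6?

midpoint 0: h = 5 > 0 → [-1, 0]
midpoint -0.5: h = 2.75 > 0 → [-1, -0.5]
midpoint -0.75: h = 0.40625 > 0 → [-1, -0.75]
midpoint -0.875: h = -1.1523 < 0 → [-0.875, -0.75]
midpoint -0.8125: h = -0.3384 < 0 → [-0.8125, -0.75]
midpoint -0.78125: h = 0.0424 > 0 → [-0.8125, -0.78125]

[-0.8125, -0.78125]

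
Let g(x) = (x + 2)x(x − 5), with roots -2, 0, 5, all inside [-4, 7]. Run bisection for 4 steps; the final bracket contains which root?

midpoint 1.5: g = -18.375 < 0 → [1.5, 7]
midpoint 4.25: g = -19.921875 < 0 → [4.25, 7]
midpoint 5.625: g = 26.806641 > 0 → [4.25, 5.625]
midpoint 4.9375: g = -2.1409 < 0 → [4.9375, 5.625]

5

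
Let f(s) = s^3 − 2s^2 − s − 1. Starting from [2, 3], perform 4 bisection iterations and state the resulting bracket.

midpoint 2.5: f = -0.375 < 0 → [2.5, 3]
midpoint 2.75: f = 1.921875 > 0 → [2.5, 2.75]
midpoint 2.625: f = 0.681641 > 0 → [2.5, 2.625]
midpoint 2.5625: f = 0.1311 > 0 → [2.5, 2.5625]

[2.5, 2.5625]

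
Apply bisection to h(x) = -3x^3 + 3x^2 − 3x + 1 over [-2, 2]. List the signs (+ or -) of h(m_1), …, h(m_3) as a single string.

h(0) = 1 > 0, so the root lies in [0, 2]
h(1) = -2 < 0, so the root lies in [0, 1]
h(0.5) = -0.125 < 0, so the root lies in [0, 0.5]

+--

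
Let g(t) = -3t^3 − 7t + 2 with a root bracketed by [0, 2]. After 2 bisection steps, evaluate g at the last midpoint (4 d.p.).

g(1) = -8 < 0, so the root lies in [0, 1]
g(0.5) = -1.875 < 0, so the root lies in [0, 0.5]

-1.8750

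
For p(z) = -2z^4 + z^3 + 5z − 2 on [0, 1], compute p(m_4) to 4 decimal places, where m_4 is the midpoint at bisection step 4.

0.1980

midpoint 0.5: p = 0.5 > 0 → [0, 0.5]
midpoint 0.25: p = -0.742188 < 0 → [0.25, 0.5]
midpoint 0.375: p = -0.111816 < 0 → [0.375, 0.5]
midpoint 0.4375: p = 0.198 > 0 → [0.375, 0.4375]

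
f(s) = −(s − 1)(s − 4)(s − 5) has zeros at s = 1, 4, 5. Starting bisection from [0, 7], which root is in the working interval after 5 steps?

1

f(3.5) = -1.875 < 0, so the root lies in [0, 3.5]
f(1.75) = -5.484375 < 0, so the root lies in [0, 1.75]
f(0.875) = 1.611328 > 0, so the root lies in [0.875, 1.75]
f(1.3125) = -3.0969 < 0, so the root lies in [0.875, 1.3125]
f(1.09375) = -1.0643 < 0, so the root lies in [0.875, 1.09375]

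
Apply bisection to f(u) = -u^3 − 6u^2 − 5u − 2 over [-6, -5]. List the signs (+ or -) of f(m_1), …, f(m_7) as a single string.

m = -5.5, f(m) = 10.375 (+); new bracket [-5.5, -5]
m = -5.25, f(m) = 3.578125 (+); new bracket [-5.25, -5]
m = -5.125, f(m) = 0.642578 (+); new bracket [-5.125, -5]
m = -5.0625, f(m) = -0.7146 (−); new bracket [-5.125, -5.0625]
m = -5.09375, f(m) = -0.0451 (−); new bracket [-5.125, -5.09375]
m = -5.109375, f(m) = 0.2965 (+); new bracket [-5.109375, -5.09375]
m = -5.1015625, f(m) = 0.1251 (+); new bracket [-5.1015625, -5.09375]

+++--++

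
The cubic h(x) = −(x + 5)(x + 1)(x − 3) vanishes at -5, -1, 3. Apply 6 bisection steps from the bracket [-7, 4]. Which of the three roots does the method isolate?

-5

m = -1.5, h(m) = -7.875 (−); new bracket [-7, -1.5]
m = -4.25, h(m) = -17.671875 (−); new bracket [-7, -4.25]
m = -5.625, h(m) = 24.931641 (+); new bracket [-5.625, -4.25]
m = -4.9375, h(m) = -1.9534 (−); new bracket [-5.625, -4.9375]
m = -5.28125, h(m) = 9.9715 (+); new bracket [-5.28125, -4.9375]
m = -5.109375, h(m) = 3.6449 (+); new bracket [-5.109375, -4.9375]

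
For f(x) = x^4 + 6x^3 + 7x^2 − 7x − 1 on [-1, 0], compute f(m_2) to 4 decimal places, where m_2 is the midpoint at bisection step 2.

x = -0.5 gives f = 3.5625, positive; keep [-0.5, 0]
x = -0.25 gives f = 1.097656, positive; keep [-0.25, 0]

1.0977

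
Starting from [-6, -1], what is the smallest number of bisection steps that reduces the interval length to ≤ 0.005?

Width after n steps is 5/2^n. Need 2^n ≥ 5/0.005 = 1000.
2^9 = 512 < 1000 ≤ 2^10 = 1024, so n = 10.

10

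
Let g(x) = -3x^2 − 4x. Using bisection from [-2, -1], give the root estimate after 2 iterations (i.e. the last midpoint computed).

midpoint -1.5: g = -0.75 < 0 → [-1.5, -1]
midpoint -1.25: g = 0.3125 > 0 → [-1.5, -1.25]

-1.25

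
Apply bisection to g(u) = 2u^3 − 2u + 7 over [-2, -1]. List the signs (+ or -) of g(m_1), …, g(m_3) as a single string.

m = -1.5, g(m) = 3.25 (+); new bracket [-2, -1.5]
m = -1.75, g(m) = -0.21875 (−); new bracket [-1.75, -1.5]
m = -1.625, g(m) = 1.667969 (+); new bracket [-1.75, -1.625]

+-+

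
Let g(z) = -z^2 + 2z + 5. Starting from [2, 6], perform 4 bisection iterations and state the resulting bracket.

m = 4, g(m) = -3 (−); new bracket [2, 4]
m = 3, g(m) = 2 (+); new bracket [3, 4]
m = 3.5, g(m) = -0.25 (−); new bracket [3, 3.5]
m = 3.25, g(m) = 0.9375 (+); new bracket [3.25, 3.5]

[3.25, 3.5]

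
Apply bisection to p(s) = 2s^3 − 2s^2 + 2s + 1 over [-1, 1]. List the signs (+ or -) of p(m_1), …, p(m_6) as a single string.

+-+-+-

midpoint 0: p = 1 > 0 → [-1, 0]
midpoint -0.5: p = -0.75 < 0 → [-0.5, 0]
midpoint -0.25: p = 0.34375 > 0 → [-0.5, -0.25]
midpoint -0.375: p = -0.1367 < 0 → [-0.375, -0.25]
midpoint -0.3125: p = 0.1187 > 0 → [-0.375, -0.3125]
midpoint -0.34375: p = -0.0051 < 0 → [-0.34375, -0.3125]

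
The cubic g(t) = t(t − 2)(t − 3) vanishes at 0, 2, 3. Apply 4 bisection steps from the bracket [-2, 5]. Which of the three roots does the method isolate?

t = 1.5 gives g = 1.125, positive; keep [-2, 1.5]
t = -0.25 gives g = -1.828125, negative; keep [-0.25, 1.5]
t = 0.625 gives g = 2.041016, positive; keep [-0.25, 0.625]
t = 0.1875 gives g = 0.9558, positive; keep [-0.25, 0.1875]

0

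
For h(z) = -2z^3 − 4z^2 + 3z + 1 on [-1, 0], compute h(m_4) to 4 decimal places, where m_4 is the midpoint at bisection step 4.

-0.2671

m = -0.5, h(m) = -1.25 (−); new bracket [-0.5, 0]
m = -0.25, h(m) = 0.03125 (+); new bracket [-0.5, -0.25]
m = -0.375, h(m) = -0.582031 (−); new bracket [-0.375, -0.25]
m = -0.3125, h(m) = -0.2671 (−); new bracket [-0.3125, -0.25]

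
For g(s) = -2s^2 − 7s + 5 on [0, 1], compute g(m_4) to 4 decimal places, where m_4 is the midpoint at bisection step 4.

0.4297

g(0.5) = 1 > 0, so the root lies in [0.5, 1]
g(0.75) = -1.375 < 0, so the root lies in [0.5, 0.75]
g(0.625) = -0.15625 < 0, so the root lies in [0.5, 0.625]
g(0.5625) = 0.4297 > 0, so the root lies in [0.5625, 0.625]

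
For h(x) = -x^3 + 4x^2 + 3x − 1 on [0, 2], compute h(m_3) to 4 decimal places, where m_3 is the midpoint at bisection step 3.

-0.0156

h(1) = 5 > 0, so the root lies in [0, 1]
h(0.5) = 1.375 > 0, so the root lies in [0, 0.5]
h(0.25) = -0.015625 < 0, so the root lies in [0.25, 0.5]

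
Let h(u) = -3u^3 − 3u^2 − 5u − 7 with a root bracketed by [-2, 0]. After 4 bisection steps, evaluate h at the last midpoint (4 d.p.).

-0.9004

midpoint -1: h = -2 < 0 → [-2, -1]
midpoint -1.5: h = 3.875 > 0 → [-1.5, -1]
midpoint -1.25: h = 0.421875 > 0 → [-1.25, -1]
midpoint -1.125: h = -0.9004 < 0 → [-1.25, -1.125]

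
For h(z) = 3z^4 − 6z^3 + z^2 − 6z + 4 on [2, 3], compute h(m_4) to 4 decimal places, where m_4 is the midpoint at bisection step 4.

1.5481

z = 2.5 gives h = 18.6875, positive; keep [2, 2.5]
z = 2.25 gives h = 4.105469, positive; keep [2, 2.25]
z = 2.125 gives h = -0.635986, negative; keep [2.125, 2.25]
z = 2.1875 gives h = 1.5481, positive; keep [2.125, 2.1875]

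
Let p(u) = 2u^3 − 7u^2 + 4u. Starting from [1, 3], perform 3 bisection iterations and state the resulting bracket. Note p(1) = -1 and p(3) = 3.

midpoint 2: p = -4 < 0 → [2, 3]
midpoint 2.5: p = -2.5 < 0 → [2.5, 3]
midpoint 2.75: p = -0.34375 < 0 → [2.75, 3]

[2.75, 3]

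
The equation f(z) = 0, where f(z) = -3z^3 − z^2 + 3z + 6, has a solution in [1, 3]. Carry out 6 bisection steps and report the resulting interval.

m = 2, f(m) = -16 (−); new bracket [1, 2]
m = 1.5, f(m) = -1.875 (−); new bracket [1, 1.5]
m = 1.25, f(m) = 2.328125 (+); new bracket [1.25, 1.5]
m = 1.375, f(m) = 0.4355 (+); new bracket [1.375, 1.5]
m = 1.4375, f(m) = -0.6653 (−); new bracket [1.375, 1.4375]
m = 1.40625, f(m) = -0.1015 (−); new bracket [1.375, 1.40625]

[1.375, 1.40625]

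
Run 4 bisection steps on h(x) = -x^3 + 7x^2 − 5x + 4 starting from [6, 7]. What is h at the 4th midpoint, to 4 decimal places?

h(6.5) = -7.375 < 0, so the root lies in [6, 6.5]
h(6.25) = 2.046875 > 0, so the root lies in [6.25, 6.5]
h(6.375) = -2.474609 < 0, so the root lies in [6.25, 6.375]
h(6.3125) = -0.1672 < 0, so the root lies in [6.25, 6.3125]

-0.1672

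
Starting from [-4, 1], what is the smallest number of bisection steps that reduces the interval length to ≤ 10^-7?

26

Width after n steps is 5/2^n. Need 2^n ≥ 5/10^-7 = 50000000.
2^25 = 33554432 < 50000000 ≤ 2^26 = 67108864, so n = 26.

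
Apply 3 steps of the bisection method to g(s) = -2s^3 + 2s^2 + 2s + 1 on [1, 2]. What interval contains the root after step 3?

m = 1.5, g(m) = 1.75 (+); new bracket [1.5, 2]
m = 1.75, g(m) = -0.09375 (−); new bracket [1.5, 1.75]
m = 1.625, g(m) = 0.949219 (+); new bracket [1.625, 1.75]

[1.625, 1.75]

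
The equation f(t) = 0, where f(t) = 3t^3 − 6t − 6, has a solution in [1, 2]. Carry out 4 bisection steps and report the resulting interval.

[1.75, 1.8125]

t = 1.5 gives f = -4.875, negative; keep [1.5, 2]
t = 1.75 gives f = -0.421875, negative; keep [1.75, 2]
t = 1.875 gives f = 2.525391, positive; keep [1.75, 1.875]
t = 1.8125 gives f = 0.988, positive; keep [1.75, 1.8125]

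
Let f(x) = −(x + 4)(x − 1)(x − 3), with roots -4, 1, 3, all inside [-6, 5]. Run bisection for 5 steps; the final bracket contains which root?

m = -0.5, f(m) = -18.375 (−); new bracket [-6, -0.5]
m = -3.25, f(m) = -19.921875 (−); new bracket [-6, -3.25]
m = -4.625, f(m) = 26.806641 (+); new bracket [-4.625, -3.25]
m = -3.9375, f(m) = -2.1409 (−); new bracket [-4.625, -3.9375]
m = -4.28125, f(m) = 10.8152 (+); new bracket [-4.28125, -3.9375]

-4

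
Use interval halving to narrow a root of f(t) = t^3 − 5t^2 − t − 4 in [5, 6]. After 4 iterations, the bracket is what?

[5.3125, 5.375]

f(5.5) = 5.625 > 0, so the root lies in [5, 5.5]
f(5.25) = -2.359375 < 0, so the root lies in [5.25, 5.5]
f(5.375) = 1.458984 > 0, so the root lies in [5.25, 5.375]
f(5.3125) = -0.4929 < 0, so the root lies in [5.3125, 5.375]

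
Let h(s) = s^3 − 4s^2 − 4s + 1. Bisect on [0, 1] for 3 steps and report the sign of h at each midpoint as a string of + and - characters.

--+

h(0.5) = -1.875 < 0, so the root lies in [0, 0.5]
h(0.25) = -0.234375 < 0, so the root lies in [0, 0.25]
h(0.125) = 0.439453 > 0, so the root lies in [0.125, 0.25]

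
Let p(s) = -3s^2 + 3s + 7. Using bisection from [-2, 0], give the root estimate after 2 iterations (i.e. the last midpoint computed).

midpoint -1: p = 1 > 0 → [-2, -1]
midpoint -1.5: p = -4.25 < 0 → [-1.5, -1]

-1.5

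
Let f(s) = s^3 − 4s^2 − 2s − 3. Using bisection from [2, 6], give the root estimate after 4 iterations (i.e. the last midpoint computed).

midpoint 4: f = -11 < 0 → [4, 6]
midpoint 5: f = 12 > 0 → [4, 5]
midpoint 4.5: f = -1.875 < 0 → [4.5, 5]
midpoint 4.75: f = 4.4219 > 0 → [4.5, 4.75]

4.75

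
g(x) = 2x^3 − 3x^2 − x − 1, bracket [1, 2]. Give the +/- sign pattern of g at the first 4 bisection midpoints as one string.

---+

midpoint 1.5: g = -2.5 < 0 → [1.5, 2]
midpoint 1.75: g = -1.21875 < 0 → [1.75, 2]
midpoint 1.875: g = -0.238281 < 0 → [1.875, 2]
midpoint 1.9375: g = 0.3472 > 0 → [1.875, 1.9375]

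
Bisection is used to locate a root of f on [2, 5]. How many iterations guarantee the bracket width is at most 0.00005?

16

Width after n steps is 3/2^n. Need 2^n ≥ 3/0.00005 = 60000.
2^15 = 32768 < 60000 ≤ 2^16 = 65536, so n = 16.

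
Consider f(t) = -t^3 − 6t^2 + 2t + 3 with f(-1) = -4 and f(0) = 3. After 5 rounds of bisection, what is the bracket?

[-0.59375, -0.5625]

midpoint -0.5: f = 0.625 > 0 → [-1, -0.5]
midpoint -0.75: f = -1.453125 < 0 → [-0.75, -0.5]
midpoint -0.625: f = -0.349609 < 0 → [-0.625, -0.5]
midpoint -0.5625: f = 0.1545 > 0 → [-0.625, -0.5625]
midpoint -0.59375: f = -0.0934 < 0 → [-0.59375, -0.5625]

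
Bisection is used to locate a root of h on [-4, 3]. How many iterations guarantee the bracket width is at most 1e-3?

Width after n steps is 7/2^n. Need 2^n ≥ 7/1e-3 = 7000.
2^12 = 4096 < 7000 ≤ 2^13 = 8192, so n = 13.

13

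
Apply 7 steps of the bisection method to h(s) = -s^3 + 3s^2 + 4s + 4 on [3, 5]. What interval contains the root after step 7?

[4.171875, 4.1875]

midpoint 4: h = 4 > 0 → [4, 5]
midpoint 4.5: h = -8.375 < 0 → [4, 4.5]
midpoint 4.25: h = -1.578125 < 0 → [4, 4.25]
midpoint 4.125: h = 1.3574 > 0 → [4.125, 4.25]
midpoint 4.1875: h = -0.073 < 0 → [4.125, 4.1875]
midpoint 4.15625: h = 0.6515 > 0 → [4.15625, 4.1875]
midpoint 4.171875: h = 0.2916 > 0 → [4.171875, 4.1875]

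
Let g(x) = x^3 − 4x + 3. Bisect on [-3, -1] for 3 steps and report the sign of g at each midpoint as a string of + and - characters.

+-+

midpoint -2: g = 3 > 0 → [-3, -2]
midpoint -2.5: g = -2.625 < 0 → [-2.5, -2]
midpoint -2.25: g = 0.609375 > 0 → [-2.5, -2.25]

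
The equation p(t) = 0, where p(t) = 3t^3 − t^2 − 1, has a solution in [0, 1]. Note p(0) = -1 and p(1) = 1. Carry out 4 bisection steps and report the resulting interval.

m = 0.5, p(m) = -0.875 (−); new bracket [0.5, 1]
m = 0.75, p(m) = -0.296875 (−); new bracket [0.75, 1]
m = 0.875, p(m) = 0.244141 (+); new bracket [0.75, 0.875]
m = 0.8125, p(m) = -0.051 (−); new bracket [0.8125, 0.875]

[0.8125, 0.875]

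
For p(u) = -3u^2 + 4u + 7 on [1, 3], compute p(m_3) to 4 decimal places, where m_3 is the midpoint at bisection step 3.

p(2) = 3 > 0, so the root lies in [2, 3]
p(2.5) = -1.75 < 0, so the root lies in [2, 2.5]
p(2.25) = 0.8125 > 0, so the root lies in [2.25, 2.5]

0.8125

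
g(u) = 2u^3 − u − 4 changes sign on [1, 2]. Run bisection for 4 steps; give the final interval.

midpoint 1.5: g = 1.25 > 0 → [1, 1.5]
midpoint 1.25: g = -1.34375 < 0 → [1.25, 1.5]
midpoint 1.375: g = -0.175781 < 0 → [1.375, 1.5]
midpoint 1.4375: g = 0.5034 > 0 → [1.375, 1.4375]

[1.375, 1.4375]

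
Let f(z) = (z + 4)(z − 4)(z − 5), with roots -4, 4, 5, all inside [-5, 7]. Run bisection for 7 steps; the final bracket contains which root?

-4

m = 1, f(m) = 60 (+); new bracket [-5, 1]
m = -2, f(m) = 84 (+); new bracket [-5, -2]
m = -3.5, f(m) = 31.875 (+); new bracket [-5, -3.5]
m = -4.25, f(m) = -19.0781 (−); new bracket [-4.25, -3.5]
m = -3.875, f(m) = 8.7363 (+); new bracket [-4.25, -3.875]
m = -4.0625, f(m) = -4.5667 (−); new bracket [-4.0625, -3.875]
m = -3.96875, f(m) = 2.2334 (+); new bracket [-4.0625, -3.96875]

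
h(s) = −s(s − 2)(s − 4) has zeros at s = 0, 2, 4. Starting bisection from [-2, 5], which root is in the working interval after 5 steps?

0

h(1.5) = -1.875 < 0, so the root lies in [-2, 1.5]
h(-0.25) = 2.390625 > 0, so the root lies in [-0.25, 1.5]
h(0.625) = -2.900391 < 0, so the root lies in [-0.25, 0.625]
h(0.1875) = -1.2957 < 0, so the root lies in [-0.25, 0.1875]
h(-0.03125) = 0.2559 > 0, so the root lies in [-0.03125, 0.1875]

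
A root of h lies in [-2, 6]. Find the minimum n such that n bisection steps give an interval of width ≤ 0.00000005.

Width after n steps is 8/2^n. Need 2^n ≥ 8/0.00000005 = 160000000.
2^27 = 134217728 < 160000000 ≤ 2^28 = 268435456, so n = 28.

28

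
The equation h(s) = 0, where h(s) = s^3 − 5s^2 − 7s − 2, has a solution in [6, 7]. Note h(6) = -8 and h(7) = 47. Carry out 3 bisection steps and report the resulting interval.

m = 6.5, h(m) = 15.875 (+); new bracket [6, 6.5]
m = 6.25, h(m) = 3.078125 (+); new bracket [6, 6.25]
m = 6.125, h(m) = -2.669922 (−); new bracket [6.125, 6.25]

[6.125, 6.25]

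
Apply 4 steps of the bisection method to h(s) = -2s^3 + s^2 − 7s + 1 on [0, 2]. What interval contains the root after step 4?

h(1) = -7 < 0, so the root lies in [0, 1]
h(0.5) = -2.5 < 0, so the root lies in [0, 0.5]
h(0.25) = -0.71875 < 0, so the root lies in [0, 0.25]
h(0.125) = 0.1367 > 0, so the root lies in [0.125, 0.25]

[0.125, 0.25]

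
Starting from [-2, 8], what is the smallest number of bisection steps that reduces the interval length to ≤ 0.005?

11

Width after n steps is 10/2^n. Need 2^n ≥ 10/0.005 = 2000.
2^10 = 1024 < 2000 ≤ 2^11 = 2048, so n = 11.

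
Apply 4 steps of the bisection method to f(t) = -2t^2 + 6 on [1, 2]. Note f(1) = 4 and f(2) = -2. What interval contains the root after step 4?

[1.6875, 1.75]

t = 1.5 gives f = 1.5, positive; keep [1.5, 2]
t = 1.75 gives f = -0.125, negative; keep [1.5, 1.75]
t = 1.625 gives f = 0.71875, positive; keep [1.625, 1.75]
t = 1.6875 gives f = 0.3047, positive; keep [1.6875, 1.75]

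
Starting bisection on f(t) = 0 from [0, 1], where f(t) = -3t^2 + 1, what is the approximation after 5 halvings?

midpoint 0.5: f = 0.25 > 0 → [0.5, 1]
midpoint 0.75: f = -0.6875 < 0 → [0.5, 0.75]
midpoint 0.625: f = -0.171875 < 0 → [0.5, 0.625]
midpoint 0.5625: f = 0.0508 > 0 → [0.5625, 0.625]
midpoint 0.59375: f = -0.0576 < 0 → [0.5625, 0.59375]

0.59375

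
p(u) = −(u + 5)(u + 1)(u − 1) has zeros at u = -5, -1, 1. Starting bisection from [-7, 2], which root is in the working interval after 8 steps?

midpoint -2.5: p = -13.125 < 0 → [-7, -2.5]
midpoint -4.75: p = -5.390625 < 0 → [-7, -4.75]
midpoint -5.875: p = 29.326172 > 0 → [-5.875, -4.75]
midpoint -5.3125: p = 8.5071 > 0 → [-5.3125, -4.75]
midpoint -5.03125: p = 0.7598 > 0 → [-5.03125, -4.75]
midpoint -4.890625: p = -2.5067 < 0 → [-5.03125, -4.890625]
midpoint -4.9609375: p = -0.9223 < 0 → [-5.03125, -4.9609375]
midpoint -4.99609375: p = -0.0936 < 0 → [-5.03125, -4.99609375]

-5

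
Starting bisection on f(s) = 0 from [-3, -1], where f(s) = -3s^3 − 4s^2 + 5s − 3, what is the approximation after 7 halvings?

midpoint -2: f = -5 < 0 → [-3, -2]
midpoint -2.5: f = 6.375 > 0 → [-2.5, -2]
midpoint -2.25: f = -0.328125 < 0 → [-2.5, -2.25]
midpoint -2.375: f = 2.752 > 0 → [-2.375, -2.25]
midpoint -2.3125: f = 1.1462 > 0 → [-2.3125, -2.25]
midpoint -2.28125: f = 0.3929 > 0 → [-2.28125, -2.25]
midpoint -2.265625: f = 0.0284 > 0 → [-2.265625, -2.25]

-2.265625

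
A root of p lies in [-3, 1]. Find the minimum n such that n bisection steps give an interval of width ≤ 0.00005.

Width after n steps is 4/2^n. Need 2^n ≥ 4/0.00005 = 80000.
2^16 = 65536 < 80000 ≤ 2^17 = 131072, so n = 17.

17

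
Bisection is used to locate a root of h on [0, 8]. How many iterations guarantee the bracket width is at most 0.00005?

Width after n steps is 8/2^n. Need 2^n ≥ 8/0.00005 = 160000.
2^17 = 131072 < 160000 ≤ 2^18 = 262144, so n = 18.

18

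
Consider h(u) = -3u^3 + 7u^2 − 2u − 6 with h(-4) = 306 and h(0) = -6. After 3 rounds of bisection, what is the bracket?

[-1, -0.5]

m = -2, h(m) = 50 (+); new bracket [-2, 0]
m = -1, h(m) = 6 (+); new bracket [-1, 0]
m = -0.5, h(m) = -2.875 (−); new bracket [-1, -0.5]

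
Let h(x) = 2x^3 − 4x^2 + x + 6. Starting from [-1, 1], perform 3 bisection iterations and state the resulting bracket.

[-1, -0.75]

h(0) = 6 > 0, so the root lies in [-1, 0]
h(-0.5) = 4.25 > 0, so the root lies in [-1, -0.5]
h(-0.75) = 2.15625 > 0, so the root lies in [-1, -0.75]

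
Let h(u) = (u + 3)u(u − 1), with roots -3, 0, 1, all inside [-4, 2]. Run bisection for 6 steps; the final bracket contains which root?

-3

u = -1 gives h = 4, positive; keep [-4, -1]
u = -2.5 gives h = 4.375, positive; keep [-4, -2.5]
u = -3.25 gives h = -3.453125, negative; keep [-3.25, -2.5]
u = -2.875 gives h = 1.3926, positive; keep [-3.25, -2.875]
u = -3.0625 gives h = -0.7776, negative; keep [-3.0625, -2.875]
u = -2.96875 gives h = 0.3682, positive; keep [-3.0625, -2.96875]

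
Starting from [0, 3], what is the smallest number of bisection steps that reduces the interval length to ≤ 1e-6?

22

Width after n steps is 3/2^n. Need 2^n ≥ 3/1e-6 = 3000000.
2^21 = 2097152 < 3000000 ≤ 2^22 = 4194304, so n = 22.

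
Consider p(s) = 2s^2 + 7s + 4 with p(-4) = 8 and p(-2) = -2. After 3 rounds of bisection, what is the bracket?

[-3, -2.75]

midpoint -3: p = 1 > 0 → [-3, -2]
midpoint -2.5: p = -1 < 0 → [-3, -2.5]
midpoint -2.75: p = -0.125 < 0 → [-3, -2.75]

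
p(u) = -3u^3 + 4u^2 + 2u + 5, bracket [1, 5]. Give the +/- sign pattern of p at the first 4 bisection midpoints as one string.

-+--

m = 3, p(m) = -34 (−); new bracket [1, 3]
m = 2, p(m) = 1 (+); new bracket [2, 3]
m = 2.5, p(m) = -11.875 (−); new bracket [2, 2.5]
m = 2.25, p(m) = -4.4219 (−); new bracket [2, 2.25]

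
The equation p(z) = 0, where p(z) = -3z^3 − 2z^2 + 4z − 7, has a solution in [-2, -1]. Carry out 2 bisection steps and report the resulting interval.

[-2, -1.75]

z = -1.5 gives p = -7.375, negative; keep [-2, -1.5]
z = -1.75 gives p = -4.046875, negative; keep [-2, -1.75]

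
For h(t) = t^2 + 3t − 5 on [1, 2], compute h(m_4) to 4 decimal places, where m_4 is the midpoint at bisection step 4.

h(1.5) = 1.75 > 0, so the root lies in [1, 1.5]
h(1.25) = 0.3125 > 0, so the root lies in [1, 1.25]
h(1.125) = -0.359375 < 0, so the root lies in [1.125, 1.25]
h(1.1875) = -0.0273 < 0, so the root lies in [1.1875, 1.25]

-0.0273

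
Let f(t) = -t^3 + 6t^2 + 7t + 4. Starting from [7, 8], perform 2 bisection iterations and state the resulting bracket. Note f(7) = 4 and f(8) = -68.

[7, 7.25]

f(7.5) = -27.875 < 0, so the root lies in [7, 7.5]
f(7.25) = -10.953125 < 0, so the root lies in [7, 7.25]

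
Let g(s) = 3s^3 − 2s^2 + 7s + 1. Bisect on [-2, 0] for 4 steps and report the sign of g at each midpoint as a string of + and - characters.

g(-1) = -11 < 0, so the root lies in [-1, 0]
g(-0.5) = -3.375 < 0, so the root lies in [-0.5, 0]
g(-0.25) = -0.921875 < 0, so the root lies in [-0.25, 0]
g(-0.125) = 0.0879 > 0, so the root lies in [-0.25, -0.125]

---+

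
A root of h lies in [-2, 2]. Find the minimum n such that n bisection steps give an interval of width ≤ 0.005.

Width after n steps is 4/2^n. Need 2^n ≥ 4/0.005 = 800.
2^9 = 512 < 800 ≤ 2^10 = 1024, so n = 10.

10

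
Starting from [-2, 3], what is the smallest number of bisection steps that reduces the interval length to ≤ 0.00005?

Width after n steps is 5/2^n. Need 2^n ≥ 5/0.00005 = 100000.
2^16 = 65536 < 100000 ≤ 2^17 = 131072, so n = 17.

17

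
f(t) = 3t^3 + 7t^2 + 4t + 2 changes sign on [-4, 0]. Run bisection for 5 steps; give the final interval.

m = -2, f(m) = -2 (−); new bracket [-2, 0]
m = -1, f(m) = 2 (+); new bracket [-2, -1]
m = -1.5, f(m) = 1.625 (+); new bracket [-2, -1.5]
m = -1.75, f(m) = 0.3594 (+); new bracket [-2, -1.75]
m = -1.875, f(m) = -0.666 (−); new bracket [-1.875, -1.75]

[-1.875, -1.75]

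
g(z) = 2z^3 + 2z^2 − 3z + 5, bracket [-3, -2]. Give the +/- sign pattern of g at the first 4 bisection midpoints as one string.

--++

z = -2.5 gives g = -6.25, negative; keep [-2.5, -2]
z = -2.25 gives g = -0.90625, negative; keep [-2.25, -2]
z = -2.125 gives g = 1.214844, positive; keep [-2.25, -2.125]
z = -2.1875 gives g = 0.1978, positive; keep [-2.25, -2.1875]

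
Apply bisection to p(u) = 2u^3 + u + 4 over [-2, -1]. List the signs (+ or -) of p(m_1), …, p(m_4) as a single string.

p(-1.5) = -4.25 < 0, so the root lies in [-1.5, -1]
p(-1.25) = -1.15625 < 0, so the root lies in [-1.25, -1]
p(-1.125) = 0.027344 > 0, so the root lies in [-1.25, -1.125]
p(-1.1875) = -0.5366 < 0, so the root lies in [-1.1875, -1.125]

--+-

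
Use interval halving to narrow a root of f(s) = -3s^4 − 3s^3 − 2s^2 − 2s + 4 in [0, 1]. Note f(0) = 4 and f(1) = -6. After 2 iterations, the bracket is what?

midpoint 0.5: f = 1.9375 > 0 → [0.5, 1]
midpoint 0.75: f = -0.839844 < 0 → [0.5, 0.75]

[0.5, 0.75]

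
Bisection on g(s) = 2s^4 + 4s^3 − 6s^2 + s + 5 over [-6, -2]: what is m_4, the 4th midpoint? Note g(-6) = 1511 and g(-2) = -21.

m = -4, g(m) = 161 (+); new bracket [-4, -2]
m = -3, g(m) = 2 (+); new bracket [-3, -2]
m = -2.5, g(m) = -19.375 (−); new bracket [-3, -2.5]
m = -2.75, g(m) = -11.9297 (−); new bracket [-3, -2.75]

-2.75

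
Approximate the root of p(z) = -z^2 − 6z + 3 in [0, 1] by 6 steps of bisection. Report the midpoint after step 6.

0.453125

m = 0.5, p(m) = -0.25 (−); new bracket [0, 0.5]
m = 0.25, p(m) = 1.4375 (+); new bracket [0.25, 0.5]
m = 0.375, p(m) = 0.609375 (+); new bracket [0.375, 0.5]
m = 0.4375, p(m) = 0.1836 (+); new bracket [0.4375, 0.5]
m = 0.46875, p(m) = -0.0322 (−); new bracket [0.4375, 0.46875]
m = 0.453125, p(m) = 0.0759 (+); new bracket [0.453125, 0.46875]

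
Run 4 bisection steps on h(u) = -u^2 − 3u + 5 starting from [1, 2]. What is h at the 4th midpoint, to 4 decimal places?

u = 1.5 gives h = -1.75, negative; keep [1, 1.5]
u = 1.25 gives h = -0.3125, negative; keep [1, 1.25]
u = 1.125 gives h = 0.359375, positive; keep [1.125, 1.25]
u = 1.1875 gives h = 0.0273, positive; keep [1.1875, 1.25]

0.0273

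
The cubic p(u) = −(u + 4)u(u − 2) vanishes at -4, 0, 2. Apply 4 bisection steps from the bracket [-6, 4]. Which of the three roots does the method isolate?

midpoint -1: p = -9 < 0 → [-6, -1]
midpoint -3.5: p = -9.625 < 0 → [-6, -3.5]
midpoint -4.75: p = 24.046875 > 0 → [-4.75, -3.5]
midpoint -4.125: p = 3.1582 > 0 → [-4.125, -3.5]

-4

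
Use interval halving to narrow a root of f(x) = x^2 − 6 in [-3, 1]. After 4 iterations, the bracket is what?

m = -1, f(m) = -5 (−); new bracket [-3, -1]
m = -2, f(m) = -2 (−); new bracket [-3, -2]
m = -2.5, f(m) = 0.25 (+); new bracket [-2.5, -2]
m = -2.25, f(m) = -0.9375 (−); new bracket [-2.5, -2.25]

[-2.5, -2.25]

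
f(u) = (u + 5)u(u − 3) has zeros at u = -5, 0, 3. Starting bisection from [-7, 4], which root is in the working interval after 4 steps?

m = -1.5, f(m) = 23.625 (+); new bracket [-7, -1.5]
m = -4.25, f(m) = 23.109375 (+); new bracket [-7, -4.25]
m = -5.625, f(m) = -30.322266 (−); new bracket [-5.625, -4.25]
m = -4.9375, f(m) = 2.4495 (+); new bracket [-5.625, -4.9375]

-5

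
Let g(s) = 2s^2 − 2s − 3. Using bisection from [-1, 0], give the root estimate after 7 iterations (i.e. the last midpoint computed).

-0.8203125

midpoint -0.5: g = -1.5 < 0 → [-1, -0.5]
midpoint -0.75: g = -0.375 < 0 → [-1, -0.75]
midpoint -0.875: g = 0.28125 > 0 → [-0.875, -0.75]
midpoint -0.8125: g = -0.0547 < 0 → [-0.875, -0.8125]
midpoint -0.84375: g = 0.1113 > 0 → [-0.84375, -0.8125]
midpoint -0.828125: g = 0.0278 > 0 → [-0.828125, -0.8125]
midpoint -0.8203125: g = -0.0135 < 0 → [-0.828125, -0.8203125]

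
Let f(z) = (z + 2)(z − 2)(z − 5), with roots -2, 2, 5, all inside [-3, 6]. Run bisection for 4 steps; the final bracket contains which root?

-2

m = 1.5, f(m) = 6.125 (+); new bracket [-3, 1.5]
m = -0.75, f(m) = 19.765625 (+); new bracket [-3, -0.75]
m = -1.875, f(m) = 3.330078 (+); new bracket [-3, -1.875]
m = -2.4375, f(m) = -14.4392 (−); new bracket [-2.4375, -1.875]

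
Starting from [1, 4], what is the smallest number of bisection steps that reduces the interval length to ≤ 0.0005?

Width after n steps is 3/2^n. Need 2^n ≥ 3/0.0005 = 6000.
2^12 = 4096 < 6000 ≤ 2^13 = 8192, so n = 13.

13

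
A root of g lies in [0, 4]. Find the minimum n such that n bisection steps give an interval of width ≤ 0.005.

Width after n steps is 4/2^n. Need 2^n ≥ 4/0.005 = 800.
2^9 = 512 < 800 ≤ 2^10 = 1024, so n = 10.

10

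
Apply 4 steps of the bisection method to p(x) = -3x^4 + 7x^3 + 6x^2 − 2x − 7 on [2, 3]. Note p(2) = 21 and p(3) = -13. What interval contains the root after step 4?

[2.8125, 2.875]

x = 2.5 gives p = 17.6875, positive; keep [2.5, 3]
x = 2.75 gives p = 6.878906, positive; keep [2.75, 3]
x = 2.875 gives p = -1.772217, negative; keep [2.75, 2.875]
x = 2.8125 gives p = 2.8554, positive; keep [2.8125, 2.875]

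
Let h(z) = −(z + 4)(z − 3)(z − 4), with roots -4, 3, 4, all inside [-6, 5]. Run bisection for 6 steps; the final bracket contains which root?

h(-0.5) = -55.125 < 0, so the root lies in [-6, -0.5]
h(-3.25) = -33.984375 < 0, so the root lies in [-6, -3.25]
h(-4.625) = 41.103516 > 0, so the root lies in [-4.625, -3.25]
h(-3.9375) = -3.4417 < 0, so the root lies in [-4.625, -3.9375]
h(-4.28125) = 16.9588 > 0, so the root lies in [-4.28125, -3.9375]
h(-4.109375) = 6.3058 > 0, so the root lies in [-4.109375, -3.9375]

-4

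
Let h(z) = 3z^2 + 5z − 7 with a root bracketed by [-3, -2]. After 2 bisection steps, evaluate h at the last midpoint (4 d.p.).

1.9375

h(-2.5) = -0.75 < 0, so the root lies in [-3, -2.5]
h(-2.75) = 1.9375 > 0, so the root lies in [-2.75, -2.5]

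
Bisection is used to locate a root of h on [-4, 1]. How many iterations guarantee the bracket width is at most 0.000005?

20

Width after n steps is 5/2^n. Need 2^n ≥ 5/0.000005 = 1000000.
2^19 = 524288 < 1000000 ≤ 2^20 = 1048576, so n = 20.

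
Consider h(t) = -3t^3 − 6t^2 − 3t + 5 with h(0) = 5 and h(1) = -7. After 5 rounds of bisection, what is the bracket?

[0.625, 0.65625]

m = 0.5, h(m) = 1.625 (+); new bracket [0.5, 1]
m = 0.75, h(m) = -1.890625 (−); new bracket [0.5, 0.75]
m = 0.625, h(m) = 0.048828 (+); new bracket [0.625, 0.75]
m = 0.6875, h(m) = -0.8733 (−); new bracket [0.625, 0.6875]
m = 0.65625, h(m) = -0.4006 (−); new bracket [0.625, 0.65625]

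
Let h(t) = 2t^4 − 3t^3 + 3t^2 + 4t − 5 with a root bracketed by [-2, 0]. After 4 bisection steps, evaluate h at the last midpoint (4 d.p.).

1.7720

m = -1, h(m) = -1 (−); new bracket [-2, -1]
m = -1.5, h(m) = 16 (+); new bracket [-1.5, -1]
m = -1.25, h(m) = 5.429688 (+); new bracket [-1.25, -1]
m = -1.125, h(m) = 1.772 (+); new bracket [-1.125, -1]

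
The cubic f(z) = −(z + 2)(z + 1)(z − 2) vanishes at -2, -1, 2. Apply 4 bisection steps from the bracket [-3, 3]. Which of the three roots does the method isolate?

f(0) = 4 > 0, so the root lies in [0, 3]
f(1.5) = 4.375 > 0, so the root lies in [1.5, 3]
f(2.25) = -3.453125 < 0, so the root lies in [1.5, 2.25]
f(1.875) = 1.3926 > 0, so the root lies in [1.875, 2.25]

2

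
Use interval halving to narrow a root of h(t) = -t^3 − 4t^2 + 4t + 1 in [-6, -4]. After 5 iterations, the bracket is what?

midpoint -5: h = 6 > 0 → [-5, -4]
midpoint -4.5: h = -6.875 < 0 → [-5, -4.5]
midpoint -4.75: h = -1.078125 < 0 → [-5, -4.75]
midpoint -4.875: h = 2.2949 > 0 → [-4.875, -4.75]
midpoint -4.8125: h = 0.5676 > 0 → [-4.8125, -4.75]

[-4.8125, -4.75]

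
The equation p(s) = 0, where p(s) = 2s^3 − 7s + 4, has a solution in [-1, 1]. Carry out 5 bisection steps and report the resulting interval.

[0.625, 0.6875]

p(0) = 4 > 0, so the root lies in [0, 1]
p(0.5) = 0.75 > 0, so the root lies in [0.5, 1]
p(0.75) = -0.40625 < 0, so the root lies in [0.5, 0.75]
p(0.625) = 0.1133 > 0, so the root lies in [0.625, 0.75]
p(0.6875) = -0.1626 < 0, so the root lies in [0.625, 0.6875]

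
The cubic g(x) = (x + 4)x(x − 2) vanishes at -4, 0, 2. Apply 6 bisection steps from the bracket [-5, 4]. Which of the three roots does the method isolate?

-4

g(-0.5) = 4.375 > 0, so the root lies in [-5, -0.5]
g(-2.75) = 16.328125 > 0, so the root lies in [-5, -2.75]
g(-3.875) = 2.845703 > 0, so the root lies in [-5, -3.875]
g(-4.4375) = -12.4978 < 0, so the root lies in [-4.4375, -3.875]
g(-4.15625) = -3.998 < 0, so the root lies in [-4.15625, -3.875]
g(-4.015625) = -0.3774 < 0, so the root lies in [-4.015625, -3.875]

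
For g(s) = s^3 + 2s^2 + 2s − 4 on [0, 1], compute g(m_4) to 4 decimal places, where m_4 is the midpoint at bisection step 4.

0.4568

midpoint 0.5: g = -2.375 < 0 → [0.5, 1]
midpoint 0.75: g = -0.953125 < 0 → [0.75, 1]
midpoint 0.875: g = -0.048828 < 0 → [0.875, 1]
midpoint 0.9375: g = 0.4568 > 0 → [0.875, 0.9375]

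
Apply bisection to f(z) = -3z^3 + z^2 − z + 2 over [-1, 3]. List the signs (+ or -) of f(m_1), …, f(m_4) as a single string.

f(1) = -1 < 0, so the root lies in [-1, 1]
f(0) = 2 > 0, so the root lies in [0, 1]
f(0.5) = 1.375 > 0, so the root lies in [0.5, 1]
f(0.75) = 0.5469 > 0, so the root lies in [0.75, 1]

-+++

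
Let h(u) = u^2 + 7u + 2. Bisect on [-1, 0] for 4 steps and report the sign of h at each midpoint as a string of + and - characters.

u = -0.5 gives h = -1.25, negative; keep [-0.5, 0]
u = -0.25 gives h = 0.3125, positive; keep [-0.5, -0.25]
u = -0.375 gives h = -0.484375, negative; keep [-0.375, -0.25]
u = -0.3125 gives h = -0.0898, negative; keep [-0.3125, -0.25]

-+--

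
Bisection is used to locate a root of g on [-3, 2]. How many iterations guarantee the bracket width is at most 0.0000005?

Width after n steps is 5/2^n. Need 2^n ≥ 5/0.0000005 = 10000000.
2^23 = 8388608 < 10000000 ≤ 2^24 = 16777216, so n = 24.

24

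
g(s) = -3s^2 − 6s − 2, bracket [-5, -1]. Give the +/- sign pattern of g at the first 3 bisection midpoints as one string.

s = -3 gives g = -11, negative; keep [-3, -1]
s = -2 gives g = -2, negative; keep [-2, -1]
s = -1.5 gives g = 0.25, positive; keep [-2, -1.5]

--+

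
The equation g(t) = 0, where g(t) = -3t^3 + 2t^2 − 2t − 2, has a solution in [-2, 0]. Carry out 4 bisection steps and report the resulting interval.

m = -1, g(m) = 5 (+); new bracket [-1, 0]
m = -0.5, g(m) = -0.125 (−); new bracket [-1, -0.5]
m = -0.75, g(m) = 1.890625 (+); new bracket [-0.75, -0.5]
m = -0.625, g(m) = 0.7637 (+); new bracket [-0.625, -0.5]

[-0.625, -0.5]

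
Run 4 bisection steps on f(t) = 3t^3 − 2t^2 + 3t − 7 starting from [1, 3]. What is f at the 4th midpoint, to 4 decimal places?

1.1426

midpoint 2: f = 15 > 0 → [1, 2]
midpoint 1.5: f = 3.125 > 0 → [1, 1.5]
midpoint 1.25: f = -0.515625 < 0 → [1.25, 1.5]
midpoint 1.375: f = 1.1426 > 0 → [1.25, 1.375]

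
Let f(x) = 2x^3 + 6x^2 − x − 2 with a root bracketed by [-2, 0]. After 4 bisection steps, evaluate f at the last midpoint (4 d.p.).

0.4805

m = -1, f(m) = 3 (+); new bracket [-1, 0]
m = -0.5, f(m) = -0.25 (−); new bracket [-1, -0.5]
m = -0.75, f(m) = 1.28125 (+); new bracket [-0.75, -0.5]
m = -0.625, f(m) = 0.4805 (+); new bracket [-0.625, -0.5]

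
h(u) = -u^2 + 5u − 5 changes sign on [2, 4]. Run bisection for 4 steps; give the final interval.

[3.5, 3.625]

midpoint 3: h = 1 > 0 → [3, 4]
midpoint 3.5: h = 0.25 > 0 → [3.5, 4]
midpoint 3.75: h = -0.3125 < 0 → [3.5, 3.75]
midpoint 3.625: h = -0.0156 < 0 → [3.5, 3.625]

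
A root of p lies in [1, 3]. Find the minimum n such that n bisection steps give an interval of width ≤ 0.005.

Width after n steps is 2/2^n. Need 2^n ≥ 2/0.005 = 400.
2^8 = 256 < 400 ≤ 2^9 = 512, so n = 9.

9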